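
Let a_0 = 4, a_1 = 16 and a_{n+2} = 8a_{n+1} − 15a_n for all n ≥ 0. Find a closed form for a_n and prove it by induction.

Claim: a_n = 2·3^n + 2·5^n.

Base cases: a_0 = 4 and 2·3^0 + 2·5^0 = 4; a_1 = 16 and 2·3^1 + 2·5^1 = 16.
Assume a_j = 2·3^j + 2·5^j for all 0 ≤ j ≤ m, where m ≥ 1.
Then a_{m+1} = 8a_m − 15a_{m−1} = 8·(2·3^m + 2·5^m) − 15·(2·3^{m−1} + 2·5^{m−1}) = 2·(8·3 − 15)3^{m−1} + 2·(8·5 − 15)5^{m−1} = 18·3^{m−1} + 50·5^{m−1} = 2·3^{m+1} + 2·5^{m+1}.
Hence a_n = 2·3^n + 2·5^n for every n ≥ 0, by strong induction.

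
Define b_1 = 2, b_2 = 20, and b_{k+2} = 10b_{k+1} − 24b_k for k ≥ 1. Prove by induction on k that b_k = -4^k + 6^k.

Base cases: b_1 = 2 and -4^1 + 6^1 = 2; b_2 = 20 and -4^2 + 6^2 = 20.
Assume b_j = -4^j + 6^j for all 1 ≤ j ≤ r, where r ≥ 2.
Then b_{r+1} = 10b_r − 24b_{r−1} = 10·(-4^r + 6^r) − 24·(-4^{r−1} + 6^{r−1}) = -(10·4 − 24)4^{r−1} + (10·6 − 24)6^{r−1} = -16·4^{r−1} + 36·6^{r−1} = -4^{r+1} + 6^{r+1}.
By strong induction, b_k = -4^k + 6^k for all k ≥ 1.

b_k = -4^k + 6^k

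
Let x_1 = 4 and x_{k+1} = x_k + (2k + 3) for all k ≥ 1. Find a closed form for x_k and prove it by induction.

Claim: x_k = k^2 + 2k + 1.

Base case: x_1 = 4, and 1^2 + 2·1 + 1 = 4.
Assume x_m = m^2 + 2m + 1.
Then x_{m+1} = x_m + (2m + 3) = (m^2 + 2m + 1) + (2m + 3) = m^2 + 4m + 4,
and (m+1)^2 + 2·(m+1) + 1 = m^2 + 4m + 4.
By induction, x_k = k^2 + 2k + 1 for all k ≥ 1.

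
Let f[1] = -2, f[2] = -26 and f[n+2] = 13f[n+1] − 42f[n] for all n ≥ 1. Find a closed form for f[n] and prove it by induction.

Claim: f[n] = 2·6^n − 2·7^n.

Base cases: f[1] = -2 and 2·6^1 − 2·7^1 = -2; f[2] = -26 and 2·6^2 − 2·7^2 = -26.
Assume f[i] = 2·6^i − 2·7^i for all 1 ≤ i ≤ j, where j ≥ 2.
Then f[j+1] = 13f[j] − 42f[j−1] = 13·(2·6^j − 2·7^j) − 42·(2·6^{j−1} − 2·7^{j−1}) = 2·(13·6 − 42)6^{j−1} − 2·(13·7 − 42)7^{j−1} = 72·6^{j−1} − 98·7^{j−1} = 2·6^{j+1} − 2·7^{j+1}.
Hence f[n] = 2·6^n − 2·7^n for every n ≥ 1, by strong induction.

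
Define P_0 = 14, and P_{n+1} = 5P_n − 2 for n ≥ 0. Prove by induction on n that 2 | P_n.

Base case: P_0 = 14 = 2·7, so 2 | P_0.
Assume 2 | P_j, so P_j = 2t for some integer t.
Then P_{j+1} = 5P_j − 2 = 5·(2t) − 2 = 2(5t − 1), so 2 | P_{j+1}.
By induction, 2 | P_n for all n ≥ 0.

2 | P_n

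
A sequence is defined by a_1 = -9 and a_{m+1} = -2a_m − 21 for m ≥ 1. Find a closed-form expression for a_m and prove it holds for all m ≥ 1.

Claim: a_m = (-2)^m − 7.

Base case: a_1 = -9, and (-2)^1 − 7 = -2 − 7 = -9.
Assume a_r = (-2)^r − 7 for some r ≥ 1.
Then a_{r+1} = -2a_r − 21 = -2·((-2)^r − 7) − 21 = -2·(-2)^r + 14 − 21 = (-2)^{r+1} − 7.
Hence a_m = (-2)^m − 7 for every m ≥ 1, by induction.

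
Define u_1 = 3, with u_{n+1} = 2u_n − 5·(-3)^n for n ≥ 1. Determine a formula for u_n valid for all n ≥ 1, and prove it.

Claim: u_n = 3·2^n + (-3)^n.

Base case: u_1 = 3, and 3·2^1 + (-3)^1 = 6 − 3 = 3.
Assume u_r = 3·2^r + (-3)^r for some r ≥ 1.
Then u_{r+1} = 2u_r − 5·(-3)^r = 2·(3·2^r + (-3)^r) − 5·(-3)^r = 3·2^{r+1} + 2·(-3)^r − 5·(-3)^r = 3·2^{r+1} − 3·(-3)^r = 3·2^{r+1} + (-3)^{r+1}.
By induction, u_n = 3·2^n + (-3)^n for all n ≥ 1.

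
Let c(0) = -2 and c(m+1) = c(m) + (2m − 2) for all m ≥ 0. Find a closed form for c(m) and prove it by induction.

Claim: c(m) = m^2 − 3m − 2.

Base case: c(0) = -2, and 0^2 − 3·0 − 2 = -2.
Assume c(r) = r^2 − 3r − 2.
Then c(r+1) = c(r) + (2r − 2) = (r^2 − 3r − 2) + (2r − 2) = r^2 − r − 4,
and (r+1)^2 − 3·(r+1) − 2 = r^2 − r − 4.
By induction, c(m) = m^2 − 3m − 2 for all m ≥ 0.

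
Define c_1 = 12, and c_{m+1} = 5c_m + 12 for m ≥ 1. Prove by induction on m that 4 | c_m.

Base case: c_1 = 12 = 4·3, so 4 | c_1.
Assume 4 | c_j, so c_j = 4t for some integer t.
Then c_{j+1} = 5c_j + 12 = 5·(4t) + 12 = 4(5t + 3), so 4 | c_{j+1}.
By induction, 4 | c_m for all m ≥ 1.

4 | c_m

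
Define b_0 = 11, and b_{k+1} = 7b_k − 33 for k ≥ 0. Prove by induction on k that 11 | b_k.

Base case: b_0 = 11 = 11·1, so 11 | b_0.
Assume 11 | b_r, so b_r = 11t for some integer t.
Then b_{r+1} = 7b_r − 33 = 7·(11t) − 33 = 11(7t − 3), so 11 | b_{r+1}.
This completes the inductive step, so 11 | b_k for all k ≥ 0.

11 | b_k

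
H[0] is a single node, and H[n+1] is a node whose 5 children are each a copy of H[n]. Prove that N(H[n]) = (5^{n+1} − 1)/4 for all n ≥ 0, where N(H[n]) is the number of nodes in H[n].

Base case: N(H[0]) = 1, and (5^{0+1} − 1)/4 = 1.
Assume N(H[j]) = (5^{j+1} − 1)/4.
Then N(H[j+1]) = 1 + 5N(H[j]) = 1 + 5·(5^{j+1} − 1)/4 = 1 + (5^{j+2} − 5)/4 = (4 + 5^{j+2} − 5)/4 = (5^{j+2} − 1)/4.
So the formula holds for j+1, and by induction N(H[n]) = (5^{n+1} − 1)/4 for all n ≥ 0.

N(H[n]) = (5^{n+1} − 1)/4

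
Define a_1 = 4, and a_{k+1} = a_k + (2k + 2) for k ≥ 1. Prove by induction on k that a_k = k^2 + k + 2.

Base case: a_1 = 4, and 1^2 + 1 + 2 = 4.
Assume a_j = j^2 + j + 2.
Then a_{j+1} = a_j + (2j + 2) = (j^2 + j + 2) + (2j + 2) = j^2 + 3j + 4,
and (j+1)^2 + (j+1) + 2 = j^2 + 3j + 4.
By induction, a_k = k^2 + k + 2 for all k ≥ 1.

a_k = k^2 + k + 2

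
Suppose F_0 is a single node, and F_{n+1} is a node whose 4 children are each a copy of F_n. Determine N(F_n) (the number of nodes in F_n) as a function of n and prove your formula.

Claim: N(F_n) = (4^{n+1} − 1)/3.

Base case: N(F_0) = 1, and (4^{0+1} − 1)/3 = 1.
Assume N(F_r) = (4^{r+1} − 1)/3.
Then N(F_{r+1}) = 1 + 4N(F_r) = 1 + 4·(4^{r+1} − 1)/3 = 1 + (4^{r+2} − 4)/3 = (3 + 4^{r+2} − 4)/3 = (4^{r+2} − 1)/3.
So the formula holds for r+1, and by induction N(F_n) = (4^{n+1} − 1)/3 for all n ≥ 0.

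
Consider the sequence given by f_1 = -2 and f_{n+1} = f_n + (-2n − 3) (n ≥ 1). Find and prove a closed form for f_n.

Claim: f_n = -n^2 − 2n + 1.

Base case: f_1 = -2, and -1^2 − 2·1 + 1 = -2.
Assume f_m = -m^2 − 2m + 1.
Then f_{m+1} = f_m + (-2m − 3) = (-m^2 − 2m + 1) + (-2m − 3) = -m^2 − 4m − 2,
and -(m+1)^2 − 2·(m+1) + 1 = -m^2 − 4m − 2.
Hence f_n = -n^2 − 2n + 1 for every n ≥ 1, by induction.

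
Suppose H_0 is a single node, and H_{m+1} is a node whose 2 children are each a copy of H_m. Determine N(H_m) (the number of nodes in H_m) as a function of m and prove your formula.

Claim: N(H_m) = 2^{m+1} − 1.

Base case: N(H_0) = 1, and 2^{0+1} − 1 = 1.
Assume N(H_j) = 2^{j+1} − 1.
Then N(H_{j+1}) = 1 + 2N(H_j) = 1 + 2(2^{j+1} − 1) = 2^{j+2} − 2 + 1 = 2^{j+2} − 1.
Hence N(H_m) = 2^{m+1} − 1 for every m ≥ 0, by induction.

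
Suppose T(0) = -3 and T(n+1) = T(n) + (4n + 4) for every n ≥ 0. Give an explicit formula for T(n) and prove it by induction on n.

Claim: T(n) = 2n^2 + 2n − 3.

Base case: T(0) = -3, and 2·0^2 + 2·0 − 3 = -3.
Assume T(k) = 2k^2 + 2k − 3.
Then T(k+1) = T(k) + (4k + 4) = (2k^2 + 2k − 3) + (4k + 4) = 2k^2 + 6k + 1,
and 2·(k+1)^2 + 2·(k+1) − 3 = 2k^2 + 6k + 1.
This completes the inductive step, so T(n) = 2n^2 + 2n − 3 for all n ≥ 0.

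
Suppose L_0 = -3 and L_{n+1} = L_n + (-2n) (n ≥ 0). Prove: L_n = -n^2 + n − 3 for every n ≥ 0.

Base case: L_0 = -3, and -0^2 + 0 − 3 = -3.
Assume L_m = -m^2 + m − 3.
Then L_{m+1} = L_m + (-2m) = (-m^2 + m − 3) + (-2m) = -m^2 − m − 3,
and -(m+1)^2 + (m+1) − 3 = -m^2 − m − 3.
By induction, L_n = -n^2 + n − 3 for all n ≥ 0.

L_n = -n^2 + n − 3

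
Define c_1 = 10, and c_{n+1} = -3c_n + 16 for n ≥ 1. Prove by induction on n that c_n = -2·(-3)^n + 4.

Base case: c_1 = 10, and -2·(-3)^1 + 4 = 6 + 4 = 10.
Assume c_r = -2·(-3)^r + 4 for some r ≥ 1.
Then c_{r+1} = -3c_r + 16 = -3·(-2·(-3)^r + 4) + 16 = 6·(-3)^r − 12 + 16 = -2·(-3)^{r+1} + 4.
By induction, c_n = -2·(-3)^n + 4 for all n ≥ 1.

c_n = -2·(-3)^n + 4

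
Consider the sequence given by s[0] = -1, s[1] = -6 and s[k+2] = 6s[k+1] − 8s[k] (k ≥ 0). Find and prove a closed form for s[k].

Claim: s[k] = 2^k − 2·4^k.

Base cases: s[0] = -1 and 2^0 − 2·4^0 = -1; s[1] = -6 and 2^1 − 2·4^1 = -6.
Assume s[i] = 2^i − 2·4^i for all 0 ≤ i ≤ j, where j ≥ 1.
Then s[j+1] = 6s[j] − 8s[j−1] = 6·(2^j − 2·4^j) − 8·(2^{j−1} − 2·4^{j−1}) = (6·2 − 8)2^{j−1} − 2·(6·4 − 8)4^{j−1} = 4·2^{j−1} − 32·4^{j−1} = 2^{j+1} − 2·4^{j+1}.
So the formula holds for j+1, and by strong induction s[k] = 2^k − 2·4^k for all k ≥ 0.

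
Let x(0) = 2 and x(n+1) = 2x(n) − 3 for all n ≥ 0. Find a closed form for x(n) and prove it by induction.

Claim: x(n) = -2^n + 3.

Base case: x(0) = 2, and -2^0 + 3 = -1 + 3 = 2.
Assume x(r) = -2^r + 3 for some r ≥ 0.
Then x(r+1) = 2x(r) − 3 = 2·(-2^r + 3) − 3 = -2^{r+1} + 6 − 3 = -2^{r+1} + 3.
Hence x(n) = -2^n + 3 for every n ≥ 0, by induction.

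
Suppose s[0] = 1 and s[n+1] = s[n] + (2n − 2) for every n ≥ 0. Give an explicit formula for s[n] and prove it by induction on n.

Claim: s[n] = n^2 − 3n + 1.

Base case: s[0] = 1, and 0^2 − 3·0 + 1 = 1.
Assume s[k] = k^2 − 3k + 1.
Then s[k+1] = s[k] + (2k − 2) = (k^2 − 3k + 1) + (2k − 2) = k^2 − k − 1,
and (k+1)^2 − 3·(k+1) + 1 = k^2 − k − 1.
This completes the inductive step, so s[n] = n^2 − 3n + 1 for all n ≥ 0.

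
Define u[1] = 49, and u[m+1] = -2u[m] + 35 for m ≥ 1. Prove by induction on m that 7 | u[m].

Base case: u[1] = 49 = 7·7, so 7 | u[1].
Assume 7 | u[k], so u[k] = 7t for some integer t.
Then u[k+1] = -2u[k] + 35 = -2·(7t) + 35 = 7(-2t + 5), so 7 | u[k+1].
So the property holds for k+1, and by induction 7 | u[m] for all m ≥ 1.

7 | u[m]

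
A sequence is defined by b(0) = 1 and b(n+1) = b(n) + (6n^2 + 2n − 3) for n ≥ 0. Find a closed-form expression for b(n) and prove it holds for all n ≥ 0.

Claim: b(n) = 2n^3 − 2n^2 − 3n + 1.

Base case: b(0) = 1, and 2·0^3 − 2·0^2 − 3·0 + 1 = 1.
Assume b(r) = 2r^3 − 2r^2 − 3r + 1.
Then b(r+1) = b(r) + (6r^2 + 2r − 3) = (2r^3 − 2r^2 − 3r + 1) + (6r^2 + 2r − 3) = 2r^3 + 4r^2 − r − 2,
and 2·(r+1)^3 − 2·(r+1)^2 − 3·(r+1) + 1 = 2r^3 + 4r^2 − r − 2.
Hence b(n) = 2n^3 − 2n^2 − 3n + 1 for every n ≥ 0, by induction.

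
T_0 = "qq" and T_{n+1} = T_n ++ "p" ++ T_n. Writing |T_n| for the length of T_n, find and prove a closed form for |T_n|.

Claim: |T_n| = 3·2^n − 1.

Base case: |T_0| = 2, and 3·2^0 − 1 = 2.
Assume |T_r| = 3·2^r − 1.
Then |T_{r+1}| = |T_r| + 1 + |T_r| = 2|T_r| + 1 = 2(3·2^r − 1) + 1 = 3·2^{r+1} − 2 + 1 = 3·2^{r+1} − 1.
Hence |T_n| = 3·2^n − 1 for every n ≥ 0, by induction.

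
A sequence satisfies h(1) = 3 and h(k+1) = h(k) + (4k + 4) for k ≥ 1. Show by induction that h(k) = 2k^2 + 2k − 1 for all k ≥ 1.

Base case: h(1) = 3, and 2·1^2 + 2·1 − 1 = 3.
Assume h(j) = 2j^2 + 2j − 1.
Then h(j+1) = h(j) + (4j + 4) = (2j^2 + 2j − 1) + (4j + 4) = 2j^2 + 6j + 3,
and 2·(j+1)^2 + 2·(j+1) − 1 = 2j^2 + 6j + 3.
This completes the inductive step, so h(k) = 2k^2 + 2k − 1 for all k ≥ 1.

h(k) = 2k^2 + 2k − 1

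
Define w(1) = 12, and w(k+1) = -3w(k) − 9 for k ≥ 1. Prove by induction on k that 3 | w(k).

Base case: w(1) = 12 = 3·4, so 3 | w(1).
Assume 3 | w(m), so w(m) = 3t for some integer t.
Then w(m+1) = -3w(m) − 9 = -3·(3t) − 9 = 3(-3t − 3), so 3 | w(m+1).
So the property holds for m+1, and by induction 3 | w(k) for all k ≥ 1.

3 | w(k)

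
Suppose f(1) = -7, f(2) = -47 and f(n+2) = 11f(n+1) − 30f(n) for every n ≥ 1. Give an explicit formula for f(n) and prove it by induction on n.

Claim: f(n) = 5^n − 2·6^n.

Base cases: f(1) = -7 and 5^1 − 2·6^1 = -7; f(2) = -47 and 5^2 − 2·6^2 = -47.
Assume f(j) = 5^j − 2·6^j for all 1 ≤ j ≤ m, where m ≥ 2.
Then f(m+1) = 11f(m) − 30f(m−1) = 11·(5^m − 2·6^m) − 30·(5^{m−1} − 2·6^{m−1}) = (11·5 − 30)5^{m−1} − 2·(11·6 − 30)6^{m−1} = 25·5^{m−1} − 72·6^{m−1} = 5^{m+1} − 2·6^{m+1}.
This completes the inductive step, so f(n) = 5^n − 2·6^n for all n ≥ 1.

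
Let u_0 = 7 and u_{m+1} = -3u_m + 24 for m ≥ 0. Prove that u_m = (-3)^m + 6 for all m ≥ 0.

Base case: u_0 = 7, and (-3)^0 + 6 = 1 + 6 = 7.
Assume u_j = (-3)^j + 6 for some j ≥ 0.
Then u_{j+1} = -3u_j + 24 = -3·((-3)^j + 6) + 24 = -3·(-3)^j − 18 + 24 = (-3)^{j+1} + 6.
This completes the inductive step, so u_m = (-3)^m + 6 for all m ≥ 0.

u_m = (-3)^m + 6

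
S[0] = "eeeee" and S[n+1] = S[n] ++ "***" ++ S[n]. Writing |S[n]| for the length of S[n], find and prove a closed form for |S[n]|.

Claim: |S[n]| = 2^{n+3} − 3.

Base case: |S[0]| = 5, and 2^{0+3} − 3 = 5.
Assume |S[r]| = 2^{r+3} − 3.
Then |S[r+1]| = |S[r]| + 3 + |S[r]| = 2|S[r]| + 3 = 2(2^{r+3} − 3) + 3 = 2^{r+1+3} − 6 + 3 = 2^{r+1+3} − 3.
By induction, |S[n]| = 2^{n+3} − 3 for all n ≥ 0.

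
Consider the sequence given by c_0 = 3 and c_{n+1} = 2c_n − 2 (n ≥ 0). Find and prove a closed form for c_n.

Claim: c_n = 2^n + 2.

Base case: c_0 = 3, and 2^0 + 2 = 1 + 2 = 3.
Assume c_m = 2^m + 2 for some m ≥ 0.
Then c_{m+1} = 2c_m − 2 = 2·(2^m + 2) − 2 = 2^{m+1} + 4 − 2 = 2^{m+1} + 2.
By induction, c_n = 2^n + 2 for all n ≥ 0.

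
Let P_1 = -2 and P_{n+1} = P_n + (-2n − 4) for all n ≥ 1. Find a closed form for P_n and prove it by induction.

Claim: P_n = -n^2 − 3n + 2.

Base case: P_1 = -2, and -1^2 − 3·1 + 2 = -2.
Assume P_k = -k^2 − 3k + 2.
Then P_{k+1} = P_k + (-2k − 4) = (-k^2 − 3k + 2) + (-2k − 4) = -k^2 − 5k − 2,
and -(k+1)^2 − 3·(k+1) + 2 = -k^2 − 5k − 2.
This completes the inductive step, so P_n = -n^2 − 3n + 2 for all n ≥ 1.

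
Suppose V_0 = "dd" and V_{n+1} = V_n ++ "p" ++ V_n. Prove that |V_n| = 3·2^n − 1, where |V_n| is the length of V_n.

Base case: |V_0| = 2, and 3·2^0 − 1 = 2.
Assume |V_j| = 3·2^j − 1.
Then |V_{j+1}| = |V_j| + 1 + |V_j| = 2|V_j| + 1 = 2(3·2^j − 1) + 1 = 3·2^{j+1} − 2 + 1 = 3·2^{j+1} − 1.
Hence |V_n| = 3·2^n − 1 for every n ≥ 0, by induction.

|V_n| = 3·2^n − 1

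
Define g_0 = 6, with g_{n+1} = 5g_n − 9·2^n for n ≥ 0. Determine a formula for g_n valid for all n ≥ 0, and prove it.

Claim: g_n = 3·5^n + 3·2^n.

Base case: g_0 = 6, and 3·5^0 + 3·2^0 = 3 + 3 = 6.
Assume g_m = 3·5^m + 3·2^m for some m ≥ 0.
Then g_{m+1} = 5g_m − 9·2^m = 5·(3·5^m + 3·2^m) − 9·2^m = 3·5^{m+1} + 15·2^m − 9·2^m = 3·5^{m+1} + 6·2^m = 3·5^{m+1} + 3·2^{m+1}.
This completes the inductive step, so g_n = 3·5^n + 3·2^n for all n ≥ 0.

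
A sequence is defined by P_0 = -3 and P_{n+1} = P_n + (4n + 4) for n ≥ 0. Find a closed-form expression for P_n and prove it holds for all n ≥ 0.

Claim: P_n = 2n^2 + 2n − 3.

Base case: P_0 = -3, and 2·0^2 + 2·0 − 3 = -3.
Assume P_k = 2k^2 + 2k − 3.
Then P_{k+1} = P_k + (4k + 4) = (2k^2 + 2k − 3) + (4k + 4) = 2k^2 + 6k + 1,
and 2·(k+1)^2 + 2·(k+1) − 3 = 2k^2 + 6k + 1.
Hence P_n = 2n^2 + 2n − 3 for every n ≥ 0, by induction.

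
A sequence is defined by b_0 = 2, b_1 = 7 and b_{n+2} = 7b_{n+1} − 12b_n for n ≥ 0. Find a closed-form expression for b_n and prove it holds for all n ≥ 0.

Claim: b_n = 3^n + 4^n.

Base cases: b_0 = 2 and 3^0 + 4^0 = 2; b_1 = 7 and 3^1 + 4^1 = 7.
Assume b_j = 3^j + 4^j for all 0 ≤ j ≤ m, where m ≥ 1.
Then b_{m+1} = 7b_m − 12b_{m−1} = 7·(3^m + 4^m) − 12·(3^{m−1} + 4^{m−1}) = (7·3 − 12)3^{m−1} + (7·4 − 12)4^{m−1} = 9·3^{m−1} + 16·4^{m−1} = 3^{m+1} + 4^{m+1}.
Hence b_n = 3^n + 4^n for every n ≥ 0, by strong induction.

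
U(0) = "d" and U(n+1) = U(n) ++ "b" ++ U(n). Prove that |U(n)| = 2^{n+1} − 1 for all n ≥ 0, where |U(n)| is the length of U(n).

Base case: |U(0)| = 1, and 2^{0+1} − 1 = 1.
Assume |U(k)| = 2^{k+1} − 1.
Then |U(k+1)| = |U(k)| + 1 + |U(k)| = 2|U(k)| + 1 = 2(2^{k+1} − 1) + 1 = 2^{k+2} − 2 + 1 = 2^{k+2} − 1.
Hence |U(n)| = 2^{n+1} − 1 for every n ≥ 0, by induction.

|U(n)| = 2^{n+1} − 1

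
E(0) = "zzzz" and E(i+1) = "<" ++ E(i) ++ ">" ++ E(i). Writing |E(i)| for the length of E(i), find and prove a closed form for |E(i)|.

Claim: |E(i)| = 6·2^i − 2.

Base case: |E(0)| = 4, and 6·2^0 − 2 = 4.
Assume |E(j)| = 6·2^j − 2.
Then |E(j+1)| = 1 + |E(j)| + 1 + |E(j)| = 2|E(j)| + 2 = 2(6·2^j − 2) + 2 = 6·2^{j+1} − 4 + 2 = 6·2^{j+1} − 2.
So the formula holds for j+1, and by induction |E(i)| = 6·2^i − 2 for all i ≥ 0.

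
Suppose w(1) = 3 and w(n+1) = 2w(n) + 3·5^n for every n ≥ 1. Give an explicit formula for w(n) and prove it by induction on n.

Claim: w(n) = -2^n + 5^n.

Base case: w(1) = 3, and -2^1 + 5^1 = -2 + 5 = 3.
Assume w(m) = -2^m + 5^m for some m ≥ 1.
Then w(m+1) = 2w(m) + 3·5^m = 2·(-2^m + 5^m) + 3·5^m = -2^{m+1} + 2·5^m + 3·5^m = -2^{m+1} + 5·5^m = -2^{m+1} + 5^{m+1}.
Hence w(n) = -2^n + 5^n for every n ≥ 1, by induction.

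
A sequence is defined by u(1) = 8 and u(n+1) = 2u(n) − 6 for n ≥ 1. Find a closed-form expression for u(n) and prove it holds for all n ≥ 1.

Claim: u(n) = 2^n + 6.

Base case: u(1) = 8, and 2^1 + 6 = 2 + 6 = 8.
Assume u(j) = 2^j + 6 for some j ≥ 1.
Then u(j+1) = 2u(j) − 6 = 2·(2^j + 6) − 6 = 2^{j+1} + 12 − 6 = 2^{j+1} + 6.
This completes the inductive step, so u(n) = 2^n + 6 for all n ≥ 1.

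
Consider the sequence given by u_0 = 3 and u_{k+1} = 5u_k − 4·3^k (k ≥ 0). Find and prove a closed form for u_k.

Claim: u_k = 5^k + 2·3^k.

Base case: u_0 = 3, and 5^0 + 2·3^0 = 1 + 2 = 3.
Assume u_j = 5^j + 2·3^j for some j ≥ 0.
Then u_{j+1} = 5u_j − 4·3^j = 5·(5^j + 2·3^j) − 4·3^j = 5^{j+1} + 10·3^j − 4·3^j = 5^{j+1} + 6·3^j = 5^{j+1} + 2·3^{j+1}.
So the formula holds for j+1, and by induction u_k = 5^k + 2·3^k for all k ≥ 0.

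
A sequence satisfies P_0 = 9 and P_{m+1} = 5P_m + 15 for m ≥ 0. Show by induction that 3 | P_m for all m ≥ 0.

Base case: P_0 = 9 = 3·3, so 3 | P_0.
Assume 3 | P_k, so P_k = 3t for some integer t.
Then P_{k+1} = 5P_k + 15 = 5·(3t) + 15 = 3(5t + 5), so 3 | P_{k+1}.
Hence 3 | P_m for every m ≥ 0, by induction.

3 | P_m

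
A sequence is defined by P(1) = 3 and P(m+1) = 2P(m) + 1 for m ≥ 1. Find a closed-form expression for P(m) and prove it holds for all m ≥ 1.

Claim: P(m) = 2^{m+1} − 1.

Base case: P(1) = 3, and 2^{1+1} − 1 = 4 − 1 = 3.
Assume P(k) = 2^{k+1} − 1 for some k ≥ 1.
Then P(k+1) = 2P(k) + 1 = 2·(2^{k+1} − 1) + 1 = 2^{k+2} − 2 + 1 = 2^{k+2} − 1.
By induction, P(m) = 2^{m+1} − 1 for all m ≥ 1.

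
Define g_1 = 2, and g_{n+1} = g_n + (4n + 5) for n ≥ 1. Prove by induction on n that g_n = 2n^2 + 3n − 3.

Base case: g_1 = 2, and 2·1^2 + 3·1 − 3 = 2.
Assume g_k = 2k^2 + 3k − 3.
Then g_{k+1} = g_k + (4k + 5) = (2k^2 + 3k − 3) + (4k + 5) = 2k^2 + 7k + 2,
and 2·(k+1)^2 + 3·(k+1) − 3 = 2k^2 + 7k + 2.
By induction, g_n = 2n^2 + 3n − 3 for all n ≥ 1.

g_n = 2n^2 + 3n − 3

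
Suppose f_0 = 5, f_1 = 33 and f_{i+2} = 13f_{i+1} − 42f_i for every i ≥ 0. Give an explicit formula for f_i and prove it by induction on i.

Claim: f_i = 3·7^i + 2·6^i.

Base cases: f_0 = 5 and 3·7^0 + 2·6^0 = 5; f_1 = 33 and 3·7^1 + 2·6^1 = 33.
Assume f_j = 3·7^j + 2·6^j for all 0 ≤ j ≤ k, where k ≥ 1.
Then f_{k+1} = 13f_k − 42f_{k−1} = 13·(3·7^k + 2·6^k) − 42·(3·7^{k−1} + 2·6^{k−1}) = 3·(13·7 − 42)7^{k−1} + 2·(13·6 − 42)6^{k−1} = 147·7^{k−1} + 72·6^{k−1} = 3·7^{k+1} + 2·6^{k+1}.
By strong induction, f_i = 3·7^i + 2·6^i for all i ≥ 0.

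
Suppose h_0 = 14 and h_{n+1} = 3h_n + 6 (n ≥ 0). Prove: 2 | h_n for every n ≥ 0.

Base case: h_0 = 14 = 2·7, so 2 | h_0.
Assume 2 | h_r, so h_r = 2t for some integer t.
Then h_{r+1} = 3h_r + 6 = 3·(2t) + 6 = 2(3t + 3), so 2 | h_{r+1}.
Hence 2 | h_n for every n ≥ 0, by induction.

2 | h_n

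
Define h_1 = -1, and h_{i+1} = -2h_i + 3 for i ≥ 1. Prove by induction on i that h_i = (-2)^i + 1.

Base case: h_1 = -1, and (-2)^1 + 1 = -2 + 1 = -1.
Assume h_k = (-2)^k + 1 for some k ≥ 1.
Then h_{k+1} = -2h_k + 3 = -2·((-2)^k + 1) + 3 = -2·(-2)^k − 2 + 3 = (-2)^{k+1} + 1.
This completes the inductive step, so h_i = (-2)^i + 1 for all i ≥ 1.

h_i = (-2)^i + 1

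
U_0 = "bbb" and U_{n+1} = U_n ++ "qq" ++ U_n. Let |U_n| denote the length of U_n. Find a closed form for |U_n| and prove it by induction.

Claim: |U_n| = 5·2^n − 2.

Base case: |U_0| = 3, and 5·2^0 − 2 = 3.
Assume |U_r| = 5·2^r − 2.
Then |U_{r+1}| = |U_r| + 2 + |U_r| = 2|U_r| + 2 = 2(5·2^r − 2) + 2 = 5·2^{r+1} − 4 + 2 = 5·2^{r+1} − 2.
Hence |U_n| = 5·2^n − 2 for every n ≥ 0, by induction.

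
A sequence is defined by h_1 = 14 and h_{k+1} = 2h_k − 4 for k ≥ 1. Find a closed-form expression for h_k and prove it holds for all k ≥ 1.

Claim: h_k = 5·2^k + 4.

Base case: h_1 = 14, and 5·2^1 + 4 = 10 + 4 = 14.
Assume h_j = 5·2^j + 4 for some j ≥ 1.
Then h_{j+1} = 2h_j − 4 = 2·(5·2^j + 4) − 4 = 10·2^j + 8 − 4 = 5·2^{j+1} + 4.
By induction, h_k = 5·2^k + 4 for all k ≥ 1.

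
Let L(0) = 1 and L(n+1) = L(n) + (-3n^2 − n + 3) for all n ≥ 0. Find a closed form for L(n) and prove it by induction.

Claim: L(n) = -n^3 + n^2 + 3n + 1.

Base case: L(0) = 1, and -0^3 + 0^2 + 3·0 + 1 = 1.
Assume L(r) = -r^3 + r^2 + 3r + 1.
Then L(r+1) = L(r) + (-3r^2 − r + 3) = (-r^3 + r^2 + 3r + 1) + (-3r^2 − r + 3) = -r^3 − 2r^2 + 2r + 4,
and -(r+1)^3 + (r+1)^2 + 3·(r+1) + 1 = -r^3 − 2r^2 + 2r + 4.
Hence L(n) = -n^3 + n^2 + 3n + 1 for every n ≥ 0, by induction.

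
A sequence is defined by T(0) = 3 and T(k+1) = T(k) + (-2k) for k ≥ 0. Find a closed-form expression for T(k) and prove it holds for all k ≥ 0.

Claim: T(k) = -k^2 + k + 3.

Base case: T(0) = 3, and -0^2 + 0 + 3 = 3.
Assume T(j) = -j^2 + j + 3.
Then T(j+1) = T(j) + (-2j) = (-j^2 + j + 3) + (-2j) = -j^2 − j + 3,
and -(j+1)^2 + (j+1) + 3 = -j^2 − j + 3.
Hence T(k) = -k^2 + k + 3 for every k ≥ 0, by induction.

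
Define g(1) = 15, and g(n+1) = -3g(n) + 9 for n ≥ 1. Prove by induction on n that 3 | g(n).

Base case: g(1) = 15 = 3·5, so 3 | g(1).
Assume 3 | g(r), so g(r) = 3t for some integer t.
Then g(r+1) = -3g(r) + 9 = -3·(3t) + 9 = 3(-3t + 3), so 3 | g(r+1).
So the property holds for r+1, and by induction 3 | g(n) for all n ≥ 1.

3 | g(n)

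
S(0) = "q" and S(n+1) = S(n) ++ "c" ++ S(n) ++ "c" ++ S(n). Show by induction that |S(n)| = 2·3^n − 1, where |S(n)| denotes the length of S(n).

Base case: |S(0)| = 1, and 2·3^0 − 1 = 1.
Assume |S(k)| = 2·3^k − 1.
Then |S(k+1)| = 3|S(k)| + 2 = 3(2·3^k − 1) + 2 = 2·3^{k+1} − 3 + 2 = 2·3^{k+1} − 1.
Hence |S(n)| = 2·3^n − 1 for every n ≥ 0, by induction.

|S(n)| = 2·3^n − 1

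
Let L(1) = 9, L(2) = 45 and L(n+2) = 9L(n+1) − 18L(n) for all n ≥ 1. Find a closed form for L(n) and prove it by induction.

Claim: L(n) = 6^n + 3^n.

Base cases: L(1) = 9 and 6^1 + 3^1 = 9; L(2) = 45 and 6^2 + 3^2 = 45.
Assume L(i) = 6^i + 3^i for all 1 ≤ i ≤ j, where j ≥ 2.
Then L(j+1) = 9L(j) − 18L(j−1) = 9·(6^j + 3^j) − 18·(6^{j−1} + 3^{j−1}) = (9·6 − 18)6^{j−1} + (9·3 − 18)3^{j−1} = 36·6^{j−1} + 9·3^{j−1} = 6^{j+1} + 3^{j+1}.
By strong induction, L(n) = 6^n + 3^n for all n ≥ 1.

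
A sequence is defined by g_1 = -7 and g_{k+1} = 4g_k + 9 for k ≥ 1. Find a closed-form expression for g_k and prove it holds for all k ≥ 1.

Claim: g_k = -4^k − 3.

Base case: g_1 = -7, and -4^1 − 3 = -4 − 3 = -7.
Assume g_j = -4^j − 3 for some j ≥ 1.
Then g_{j+1} = 4g_j + 9 = 4·(-4^j − 3) + 9 = -4^{j+1} − 12 + 9 = -4^{j+1} − 3.
So the formula holds for j+1, and by induction g_k = -4^k − 3 for all k ≥ 1.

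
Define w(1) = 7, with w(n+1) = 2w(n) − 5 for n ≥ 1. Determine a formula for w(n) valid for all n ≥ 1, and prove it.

Claim: w(n) = 2^n + 5.

Base case: w(1) = 7, and 2^1 + 5 = 2 + 5 = 7.
Assume w(m) = 2^m + 5 for some m ≥ 1.
Then w(m+1) = 2w(m) − 5 = 2·(2^m + 5) − 5 = 2^{m+1} + 10 − 5 = 2^{m+1} + 5.
By induction, w(n) = 2^n + 5 for all n ≥ 1.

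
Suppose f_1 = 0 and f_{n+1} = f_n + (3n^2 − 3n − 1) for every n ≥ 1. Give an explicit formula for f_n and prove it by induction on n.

Claim: f_n = n^3 − 3n^2 + n + 1.

Base case: f_1 = 0, and 1^3 − 3·1^2 + 1 + 1 = 0.
Assume f_j = j^3 − 3j^2 + j + 1.
Then f_{j+1} = f_j + (3j^2 − 3j − 1) = (j^3 − 3j^2 + j + 1) + (3j^2 − 3j − 1) = j^3 − 2j,
and (j+1)^3 − 3·(j+1)^2 + (j+1) + 1 = j^3 − 2j.
By induction, f_n = n^3 − 3n^2 + n + 1 for all n ≥ 1.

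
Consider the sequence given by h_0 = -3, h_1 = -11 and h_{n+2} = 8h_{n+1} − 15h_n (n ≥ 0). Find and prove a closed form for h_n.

Claim: h_n = -5^n − 2·3^n.

Base cases: h_0 = -3 and -5^0 − 2·3^0 = -3; h_1 = -11 and -5^1 − 2·3^1 = -11.
Assume h_j = -5^j − 2·3^j for all 0 ≤ j ≤ m, where m ≥ 1.
Then h_{m+1} = 8h_m − 15h_{m−1} = 8·(-5^m − 2·3^m) − 15·(-5^{m−1} − 2·3^{m−1}) = -(8·5 − 15)5^{m−1} − 2·(8·3 − 15)3^{m−1} = -25·5^{m−1} − 18·3^{m−1} = -5^{m+1} − 2·3^{m+1}.
This completes the inductive step, so h_n = -5^n − 2·3^n for all n ≥ 0.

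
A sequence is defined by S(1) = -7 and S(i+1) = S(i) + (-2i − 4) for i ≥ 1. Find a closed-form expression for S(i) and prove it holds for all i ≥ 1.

Claim: S(i) = -i^2 − 3i − 3.

Base case: S(1) = -7, and -1^2 − 3·1 − 3 = -7.
Assume S(r) = -r^2 − 3r − 3.
Then S(r+1) = S(r) + (-2r − 4) = (-r^2 − 3r − 3) + (-2r − 4) = -r^2 − 5r − 7,
and -(r+1)^2 − 3·(r+1) − 3 = -r^2 − 5r − 7.
This completes the inductive step, so S(i) = -i^2 − 3i − 3 for all i ≥ 1.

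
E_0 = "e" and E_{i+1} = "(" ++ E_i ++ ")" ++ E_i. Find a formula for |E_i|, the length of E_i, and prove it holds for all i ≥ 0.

Claim: |E_i| = 3·2^i − 2.

Base case: |E_0| = 1, and 3·2^0 − 2 = 1.
Assume |E_m| = 3·2^m − 2.
Then |E_{m+1}| = 1 + |E_m| + 1 + |E_m| = 2|E_m| + 2 = 2(3·2^m − 2) + 2 = 3·2^{m+1} − 4 + 2 = 3·2^{m+1} − 2.
Hence |E_i| = 3·2^i − 2 for every i ≥ 0, by induction.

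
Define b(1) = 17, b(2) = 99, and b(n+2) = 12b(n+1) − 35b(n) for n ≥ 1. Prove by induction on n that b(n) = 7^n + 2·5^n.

Base cases: b(1) = 17 and 7^1 + 2·5^1 = 17; b(2) = 99 and 7^2 + 2·5^2 = 99.
Assume b(j) = 7^j + 2·5^j for all 1 ≤ j ≤ m, where m ≥ 2.
Then b(m+1) = 12b(m) − 35b(m−1) = 12·(7^m + 2·5^m) − 35·(7^{m−1} + 2·5^{m−1}) = (12·7 − 35)7^{m−1} + 2·(12·5 − 35)5^{m−1} = 49·7^{m−1} + 50·5^{m−1} = 7^{m+1} + 2·5^{m+1}.
Hence b(n) = 7^n + 2·5^n for every n ≥ 1, by strong induction.

b(n) = 7^n + 2·5^n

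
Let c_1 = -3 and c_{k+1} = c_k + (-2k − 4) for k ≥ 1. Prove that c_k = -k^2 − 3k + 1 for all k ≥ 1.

Base case: c_1 = -3, and -1^2 − 3·1 + 1 = -3.
Assume c_r = -r^2 − 3r + 1.
Then c_{r+1} = c_r + (-2r − 4) = (-r^2 − 3r + 1) + (-2r − 4) = -r^2 − 5r − 3,
and -(r+1)^2 − 3·(r+1) + 1 = -r^2 − 5r − 3.
Hence c_k = -k^2 − 3k + 1 for every k ≥ 1, by induction.

c_k = -k^2 − 3k + 1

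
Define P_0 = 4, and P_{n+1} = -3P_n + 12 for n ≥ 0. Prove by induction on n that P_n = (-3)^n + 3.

Base case: P_0 = 4, and (-3)^0 + 3 = 1 + 3 = 4.
Assume P_r = (-3)^r + 3 for some r ≥ 0.
Then P_{r+1} = -3P_r + 12 = -3·((-3)^r + 3) + 12 = -3·(-3)^r − 9 + 12 = (-3)^{r+1} + 3.
So the formula holds for r+1, and by induction P_n = (-3)^n + 3 for all n ≥ 0.

P_n = (-3)^n + 3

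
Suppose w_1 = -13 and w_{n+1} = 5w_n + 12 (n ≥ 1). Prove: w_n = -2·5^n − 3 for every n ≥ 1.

Base case: w_1 = -13, and -2·5^1 − 3 = -10 − 3 = -13.
Assume w_k = -2·5^k − 3 for some k ≥ 1.
Then w_{k+1} = 5w_k + 12 = 5·(-2·5^k − 3) + 12 = -10·5^k − 15 + 12 = -2·5^{k+1} − 3.
Hence w_n = -2·5^n − 3 for every n ≥ 1, by induction.

w_n = -2·5^n − 3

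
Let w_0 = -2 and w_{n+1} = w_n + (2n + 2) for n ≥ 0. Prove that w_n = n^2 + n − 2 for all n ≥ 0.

Base case: w_0 = -2, and 0^2 + 0 − 2 = -2.
Assume w_k = k^2 + k − 2.
Then w_{k+1} = w_k + (2k + 2) = (k^2 + k − 2) + (2k + 2) = k^2 + 3k,
and (k+1)^2 + (k+1) − 2 = k^2 + 3k.
By induction, w_n = n^2 + n − 2 for all n ≥ 0.

w_n = n^2 + n − 2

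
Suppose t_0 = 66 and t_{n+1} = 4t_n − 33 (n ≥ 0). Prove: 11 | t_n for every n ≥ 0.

Base case: t_0 = 66 = 11·6, so 11 | t_0.
Assume 11 | t_r, so t_r = 11s for some integer s.
Then t_{r+1} = 4t_r − 33 = 4·(11s) − 33 = 11(4s − 3), so 11 | t_{r+1}.
So the property holds for r+1, and by induction 11 | t_n for all n ≥ 0.

11 | t_n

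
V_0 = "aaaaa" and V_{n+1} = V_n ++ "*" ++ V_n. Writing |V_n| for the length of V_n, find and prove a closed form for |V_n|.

Claim: |V_n| = 6·2^n − 1.

Base case: |V_0| = 5, and 6·2^0 − 1 = 5.
Assume |V_k| = 6·2^k − 1.
Then |V_{k+1}| = |V_k| + 1 + |V_k| = 2|V_k| + 1 = 2(6·2^k − 1) + 1 = 6·2^{k+1} − 2 + 1 = 6·2^{k+1} − 1.
Hence |V_n| = 6·2^n − 1 for every n ≥ 0, by induction.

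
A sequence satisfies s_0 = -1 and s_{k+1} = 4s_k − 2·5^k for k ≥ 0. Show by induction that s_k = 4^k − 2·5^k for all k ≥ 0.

Base case: s_0 = -1, and 4^0 − 2·5^0 = 1 − 2 = -1.
Assume s_r = 4^r − 2·5^r for some r ≥ 0.
Then s_{r+1} = 4s_r − 2·5^r = 4·(4^r − 2·5^r) − 2·5^r = 4^{r+1} − 8·5^r − 2·5^r = 4^{r+1} − 10·5^r = 4^{r+1} − 2·5^{r+1}.
Hence s_k = 4^k − 2·5^k for every k ≥ 0, by induction.

s_k = 4^k − 2·5^k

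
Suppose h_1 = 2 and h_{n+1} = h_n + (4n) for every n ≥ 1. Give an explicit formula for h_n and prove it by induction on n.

Claim: h_n = 2n^2 − 2n + 2.

Base case: h_1 = 2, and 2·1^2 − 2·1 + 2 = 2.
Assume h_j = 2j^2 − 2j + 2.
Then h_{j+1} = h_j + (4j) = (2j^2 − 2j + 2) + (4j) = 2j^2 + 2j + 2,
and 2·(j+1)^2 − 2·(j+1) + 2 = 2j^2 + 2j + 2.
Hence h_n = 2n^2 − 2n + 2 for every n ≥ 1, by induction.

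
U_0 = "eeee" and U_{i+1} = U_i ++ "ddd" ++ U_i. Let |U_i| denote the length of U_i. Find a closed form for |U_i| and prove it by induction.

Claim: |U_i| = 7·2^i − 3.

Base case: |U_0| = 4, and 7·2^0 − 3 = 4.
Assume |U_r| = 7·2^r − 3.
Then |U_{r+1}| = |U_r| + 3 + |U_r| = 2|U_r| + 3 = 2(7·2^r − 3) + 3 = 7·2^{r+1} − 6 + 3 = 7·2^{r+1} − 3.
This completes the inductive step, so |U_i| = 7·2^i − 3 for all i ≥ 0.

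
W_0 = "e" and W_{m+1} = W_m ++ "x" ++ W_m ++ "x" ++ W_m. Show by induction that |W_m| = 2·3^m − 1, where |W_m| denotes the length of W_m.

Base case: |W_0| = 1, and 2·3^0 − 1 = 1.
Assume |W_k| = 2·3^k − 1.
Then |W_{k+1}| = 3|W_k| + 2 = 3(2·3^k − 1) + 2 = 2·3^{k+1} − 3 + 2 = 2·3^{k+1} − 1.
This completes the inductive step, so |W_m| = 2·3^m − 1 for all m ≥ 0.

|W_m| = 2·3^m − 1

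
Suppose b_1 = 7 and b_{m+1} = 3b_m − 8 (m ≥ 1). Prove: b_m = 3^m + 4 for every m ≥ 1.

Base case: b_1 = 7, and 3^1 + 4 = 3 + 4 = 7.
Assume b_r = 3^r + 4 for some r ≥ 1.
Then b_{r+1} = 3b_r − 8 = 3·(3^r + 4) − 8 = 3^{r+1} + 12 − 8 = 3^{r+1} + 4.
So the formula holds for r+1, and by induction b_m = 3^m + 4 for all m ≥ 1.

b_m = 3^m + 4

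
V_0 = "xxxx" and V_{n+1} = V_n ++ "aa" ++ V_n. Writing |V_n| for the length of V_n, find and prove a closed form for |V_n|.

Claim: |V_n| = 6·2^n − 2.

Base case: |V_0| = 4, and 6·2^0 − 2 = 4.
Assume |V_j| = 6·2^j − 2.
Then |V_{j+1}| = |V_j| + 2 + |V_j| = 2|V_j| + 2 = 2(6·2^j − 2) + 2 = 6·2^{j+1} − 4 + 2 = 6·2^{j+1} − 2.
Hence |V_n| = 6·2^n − 2 for every n ≥ 0, by induction.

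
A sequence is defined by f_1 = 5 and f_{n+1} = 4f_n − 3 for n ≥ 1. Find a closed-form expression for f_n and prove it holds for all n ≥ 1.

Claim: f_n = 4^n + 1.

Base case: f_1 = 5, and 4^1 + 1 = 4 + 1 = 5.
Assume f_k = 4^k + 1 for some k ≥ 1.
Then f_{k+1} = 4f_k − 3 = 4·(4^k + 1) − 3 = 4^{k+1} + 4 − 3 = 4^{k+1} + 1.
Hence f_n = 4^n + 1 for every n ≥ 1, by induction.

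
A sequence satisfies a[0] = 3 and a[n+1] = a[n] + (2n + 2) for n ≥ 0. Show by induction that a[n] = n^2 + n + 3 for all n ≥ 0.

Base case: a[0] = 3, and 0^2 + 0 + 3 = 3.
Assume a[k] = k^2 + k + 3.
Then a[k+1] = a[k] + (2k + 2) = (k^2 + k + 3) + (2k + 2) = k^2 + 3k + 5,
and (k+1)^2 + (k+1) + 3 = k^2 + 3k + 5.
By induction, a[n] = n^2 + n + 3 for all n ≥ 0.

a[n] = n^2 + n + 3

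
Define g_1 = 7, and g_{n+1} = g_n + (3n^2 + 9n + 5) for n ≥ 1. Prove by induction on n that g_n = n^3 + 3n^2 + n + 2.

Base case: g_1 = 7, and 1^3 + 3·1^2 + 1 + 2 = 7.
Assume g_r = r^3 + 3r^2 + r + 2.
Then g_{r+1} = g_r + (3r^2 + 9r + 5) = (r^3 + 3r^2 + r + 2) + (3r^2 + 9r + 5) = r^3 + 6r^2 + 10r + 7,
and (r+1)^3 + 3·(r+1)^2 + (r+1) + 2 = r^3 + 6r^2 + 10r + 7.
Hence g_n = n^3 + 3n^2 + n + 2 for every n ≥ 1, by induction.

g_n = n^3 + 3n^2 + n + 2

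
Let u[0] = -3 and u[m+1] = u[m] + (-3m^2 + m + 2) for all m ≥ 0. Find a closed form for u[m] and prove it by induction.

Claim: u[m] = -m^3 + 2m^2 + m − 3.

Base case: u[0] = -3, and -0^3 + 2·0^2 + 0 − 3 = -3.
Assume u[j] = -j^3 + 2j^2 + j − 3.
Then u[j+1] = u[j] + (-3j^2 + j + 2) = (-j^3 + 2j^2 + j − 3) + (-3j^2 + j + 2) = -j^3 − j^2 + 2j − 1,
and -(j+1)^3 + 2·(j+1)^2 + (j+1) − 3 = -j^3 − j^2 + 2j − 1.
This completes the inductive step, so u[m] = -m^3 + 2m^2 + m − 3 for all m ≥ 0.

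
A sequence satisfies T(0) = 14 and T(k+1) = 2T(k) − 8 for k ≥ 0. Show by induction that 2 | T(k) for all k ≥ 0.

Base case: T(0) = 14 = 2·7, so 2 | T(0).
Assume 2 | T(j), so T(j) = 2t for some integer t.
Then T(j+1) = 2T(j) − 8 = 2·(2t) − 8 = 2(2t − 4), so 2 | T(j+1).
By induction, 2 | T(k) for all k ≥ 0.

2 | T(k)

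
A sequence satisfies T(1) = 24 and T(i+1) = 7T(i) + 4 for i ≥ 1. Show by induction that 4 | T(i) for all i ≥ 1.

Base case: T(1) = 24 = 4·6, so 4 | T(1).
Assume 4 | T(j), so T(j) = 4t for some integer t.
Then T(j+1) = 7T(j) + 4 = 7·(4t) + 4 = 4(7t + 1), so 4 | T(j+1).
This completes the inductive step, so 4 | T(i) for all i ≥ 1.

4 | T(i)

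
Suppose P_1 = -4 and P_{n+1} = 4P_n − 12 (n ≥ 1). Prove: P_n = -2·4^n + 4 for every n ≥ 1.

Base case: P_1 = -4, and -2·4^1 + 4 = -8 + 4 = -4.
Assume P_k = -2·4^k + 4 for some k ≥ 1.
Then P_{k+1} = 4P_k − 12 = 4·(-2·4^k + 4) − 12 = -8·4^k + 16 − 12 = -2·4^{k+1} + 4.
By induction, P_n = -2·4^n + 4 for all n ≥ 1.

P_n = -2·4^n + 4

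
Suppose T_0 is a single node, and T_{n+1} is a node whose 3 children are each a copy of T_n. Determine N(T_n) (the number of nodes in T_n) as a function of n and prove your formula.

Claim: N(T_n) = (3^{n+1} − 1)/2.

Base case: N(T_0) = 1, and (3^{0+1} − 1)/2 = 1.
Assume N(T_k) = (3^{k+1} − 1)/2.
Then N(T_{k+1}) = 1 + 3N(T_k) = 1 + 3·(3^{k+1} − 1)/2 = 1 + (3^{k+2} − 3)/2 = (2 + 3^{k+2} − 3)/2 = (3^{k+2} − 1)/2.
So the formula holds for k+1, and by induction N(T_n) = (3^{n+1} − 1)/2 for all n ≥ 0.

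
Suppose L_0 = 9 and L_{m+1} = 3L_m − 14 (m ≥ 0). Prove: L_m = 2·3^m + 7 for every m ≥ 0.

Base case: L_0 = 9, and 2·3^0 + 7 = 2 + 7 = 9.
Assume L_r = 2·3^r + 7 for some r ≥ 0.
Then L_{r+1} = 3L_r − 14 = 3·(2·3^r + 7) − 14 = 6·3^r + 21 − 14 = 2·3^{r+1} + 7.
By induction, L_m = 2·3^m + 7 for all m ≥ 0.

L_m = 2·3^m + 7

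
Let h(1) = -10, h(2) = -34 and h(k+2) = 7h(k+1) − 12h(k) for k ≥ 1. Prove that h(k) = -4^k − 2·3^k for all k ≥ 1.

Base cases: h(1) = -10 and -4^1 − 2·3^1 = -10; h(2) = -34 and -4^2 − 2·3^2 = -34.
Assume h(j) = -4^j − 2·3^j for all 1 ≤ j ≤ r, where r ≥ 2.
Then h(r+1) = 7h(r) − 12h(r−1) = 7·(-4^r − 2·3^r) − 12·(-4^{r−1} − 2·3^{r−1}) = -(7·4 − 12)4^{r−1} − 2·(7·3 − 12)3^{r−1} = -16·4^{r−1} − 18·3^{r−1} = -4^{r+1} − 2·3^{r+1}.
Hence h(k) = -4^k − 2·3^k for every k ≥ 1, by strong induction.

h(k) = -4^k − 2·3^k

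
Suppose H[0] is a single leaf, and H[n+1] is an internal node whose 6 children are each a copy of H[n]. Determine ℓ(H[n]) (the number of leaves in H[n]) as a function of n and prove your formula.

Claim: ℓ(H[n]) = 6^n.

Base case: ℓ(H[0]) = 1, and 6^0 = 1.
Assume ℓ(H[m]) = 6^m.
Then ℓ(H[m+1]) = 6·ℓ(H[m]) = 6·6^m = 6^{m+1}.
By induction, ℓ(H[n]) = 6^n for all n ≥ 0.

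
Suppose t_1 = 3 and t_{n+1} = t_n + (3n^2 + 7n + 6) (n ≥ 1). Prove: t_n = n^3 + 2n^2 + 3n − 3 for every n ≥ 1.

Base case: t_1 = 3, and 1^3 + 2·1^2 + 3·1 − 3 = 3.
Assume t_j = j^3 + 2j^2 + 3j − 3.
Then t_{j+1} = t_j + (3j^2 + 7j + 6) = (j^3 + 2j^2 + 3j − 3) + (3j^2 + 7j + 6) = j^3 + 5j^2 + 10j + 3,
and (j+1)^3 + 2·(j+1)^2 + 3·(j+1) − 3 = j^3 + 5j^2 + 10j + 3.
This completes the inductive step, so t_n = n^3 + 2n^2 + 3n − 3 for all n ≥ 1.

t_n = n^3 + 2n^2 + 3n − 3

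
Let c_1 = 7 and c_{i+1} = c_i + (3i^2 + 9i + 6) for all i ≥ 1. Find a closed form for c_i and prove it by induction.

Claim: c_i = i^3 + 3i^2 + 2i + 1.

Base case: c_1 = 7, and 1^3 + 3·1^2 + 2·1 + 1 = 7.
Assume c_r = r^3 + 3r^2 + 2r + 1.
Then c_{r+1} = c_r + (3r^2 + 9r + 6) = (r^3 + 3r^2 + 2r + 1) + (3r^2 + 9r + 6) = r^3 + 6r^2 + 11r + 7,
and (r+1)^3 + 3·(r+1)^2 + 2·(r+1) + 1 = r^3 + 6r^2 + 11r + 7.
Hence c_i = i^3 + 3i^2 + 2i + 1 for every i ≥ 1, by induction.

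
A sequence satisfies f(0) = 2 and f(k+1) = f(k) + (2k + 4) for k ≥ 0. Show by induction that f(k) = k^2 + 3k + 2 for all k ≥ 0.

Base case: f(0) = 2, and 0^2 + 3·0 + 2 = 2.
Assume f(m) = m^2 + 3m + 2.
Then f(m+1) = f(m) + (2m + 4) = (m^2 + 3m + 2) + (2m + 4) = m^2 + 5m + 6,
and (m+1)^2 + 3·(m+1) + 2 = m^2 + 5m + 6.
This completes the inductive step, so f(k) = k^2 + 3k + 2 for all k ≥ 0.

f(k) = k^2 + 3k + 2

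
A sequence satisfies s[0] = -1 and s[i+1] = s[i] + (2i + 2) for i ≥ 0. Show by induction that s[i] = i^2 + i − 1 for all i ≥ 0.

Base case: s[0] = -1, and 0^2 + 0 − 1 = -1.
Assume s[r] = r^2 + r − 1.
Then s[r+1] = s[r] + (2r + 2) = (r^2 + r − 1) + (2r + 2) = r^2 + 3r + 1,
and (r+1)^2 + (r+1) − 1 = r^2 + 3r + 1.
Hence s[i] = i^2 + i − 1 for every i ≥ 0, by induction.

s[i] = i^2 + i − 1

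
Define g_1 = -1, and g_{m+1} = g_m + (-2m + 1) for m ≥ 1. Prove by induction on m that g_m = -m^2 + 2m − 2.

Base case: g_1 = -1, and -1^2 + 2·1 − 2 = -1.
Assume g_r = -r^2 + 2r − 2.
Then g_{r+1} = g_r + (-2r + 1) = (-r^2 + 2r − 2) + (-2r + 1) = -r^2 − 1,
and -(r+1)^2 + 2·(r+1) − 2 = -r^2 − 1.
This completes the inductive step, so g_m = -m^2 + 2m − 2 for all m ≥ 1.

g_m = -m^2 + 2m − 2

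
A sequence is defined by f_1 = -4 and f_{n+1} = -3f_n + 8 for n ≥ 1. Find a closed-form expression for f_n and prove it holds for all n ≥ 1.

Claim: f_n = 2·(-3)^n + 2.

Base case: f_1 = -4, and 2·(-3)^1 + 2 = -6 + 2 = -4.
Assume f_m = 2·(-3)^m + 2 for some m ≥ 1.
Then f_{m+1} = -3f_m + 8 = -3·(2·(-3)^m + 2) + 8 = -6·(-3)^m − 6 + 8 = 2·(-3)^{m+1} + 2.
So the formula holds for m+1, and by induction f_n = 2·(-3)^n + 2 for all n ≥ 1.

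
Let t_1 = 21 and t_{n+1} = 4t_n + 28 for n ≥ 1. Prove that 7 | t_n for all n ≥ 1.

Base case: t_1 = 21 = 7·3, so 7 | t_1.
Assume 7 | t_j, so t_j = 7s for some integer s.
Then t_{j+1} = 4t_j + 28 = 4·(7s) + 28 = 7(4s + 4), so 7 | t_{j+1}.
So the property holds for j+1, and by induction 7 | t_n for all n ≥ 1.

7 | t_n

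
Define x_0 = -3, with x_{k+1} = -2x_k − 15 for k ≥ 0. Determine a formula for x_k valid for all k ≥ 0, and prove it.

Claim: x_k = 2·(-2)^k − 5.

Base case: x_0 = -3, and 2·(-2)^0 − 5 = 2 − 5 = -3.
Assume x_r = 2·(-2)^r − 5 for some r ≥ 0.
Then x_{r+1} = -2x_r − 15 = -2·(2·(-2)^r − 5) − 15 = -4·(-2)^r + 10 − 15 = 2·(-2)^{r+1} − 5.
Hence x_k = 2·(-2)^k − 5 for every k ≥ 0, by induction.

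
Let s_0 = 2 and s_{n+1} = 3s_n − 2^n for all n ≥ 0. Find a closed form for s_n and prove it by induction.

Claim: s_n = 3^n + 2^n.

Base case: s_0 = 2, and 3^0 + 2^0 = 1 + 1 = 2.
Assume s_r = 3^r + 2^r for some r ≥ 0.
Then s_{r+1} = 3s_r − 2^r = 3·(3^r + 2^r) − 2^r = 3^{r+1} + 3·2^r − 2^r = 3^{r+1} + 2·2^r = 3^{r+1} + 2^{r+1}.
Hence s_n = 3^n + 2^n for every n ≥ 0, by induction.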